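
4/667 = 4/667 = 0.01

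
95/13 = 95/13 = 7.31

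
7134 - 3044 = 4090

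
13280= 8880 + 4400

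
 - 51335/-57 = 900+35/57 = 900.61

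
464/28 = 116/7 = 16.57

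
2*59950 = 119900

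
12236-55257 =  - 43021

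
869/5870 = 869/5870 =0.15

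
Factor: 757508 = 2^2*  189377^1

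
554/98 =277/49 = 5.65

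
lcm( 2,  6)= 6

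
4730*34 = 160820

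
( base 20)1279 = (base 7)35043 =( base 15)29b9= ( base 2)10001011110101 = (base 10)8949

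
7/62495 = 7/62495 = 0.00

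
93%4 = 1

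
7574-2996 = 4578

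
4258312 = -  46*(-92572)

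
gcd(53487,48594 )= 21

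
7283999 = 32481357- 25197358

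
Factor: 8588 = 2^2*19^1 * 113^1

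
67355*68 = 4580140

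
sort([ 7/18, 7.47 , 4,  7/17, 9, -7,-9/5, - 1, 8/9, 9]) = [-7,- 9/5, - 1,7/18,7/17, 8/9,4, 7.47, 9, 9 ] 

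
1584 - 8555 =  -6971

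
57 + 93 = 150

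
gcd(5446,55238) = 778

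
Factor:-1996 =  - 2^2*499^1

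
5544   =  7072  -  1528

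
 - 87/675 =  - 29/225 = - 0.13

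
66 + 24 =90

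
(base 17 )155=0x17B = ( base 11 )315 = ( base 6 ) 1431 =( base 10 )379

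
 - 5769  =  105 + -5874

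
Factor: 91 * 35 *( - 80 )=-2^4*5^2*7^2*13^1 = - 254800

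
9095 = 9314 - 219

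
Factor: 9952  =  2^5 * 311^1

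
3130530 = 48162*65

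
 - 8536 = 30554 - 39090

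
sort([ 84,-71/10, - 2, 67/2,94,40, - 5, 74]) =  [ - 71/10, - 5, - 2 , 67/2,40, 74,84,94]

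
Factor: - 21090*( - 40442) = 852921780 = 2^2*3^1*5^1*19^1*37^1*73^1*277^1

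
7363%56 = 27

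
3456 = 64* 54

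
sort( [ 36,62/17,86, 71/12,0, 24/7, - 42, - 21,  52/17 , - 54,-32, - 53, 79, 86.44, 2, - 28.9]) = [ - 54,  -  53, - 42, - 32,-28.9, - 21,0 , 2,52/17,24/7,62/17,71/12,36,79, 86, 86.44 ] 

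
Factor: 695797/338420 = 2^( - 2 )*5^( - 1 )*29^1* 16921^ (-1)*23993^1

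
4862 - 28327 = -23465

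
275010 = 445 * 618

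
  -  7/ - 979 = 7/979 = 0.01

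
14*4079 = 57106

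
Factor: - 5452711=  - 11^1*495701^1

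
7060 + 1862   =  8922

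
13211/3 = 13211/3=4403.67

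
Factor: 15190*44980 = 683246200= 2^3* 5^2 * 7^2*13^1 * 31^1*173^1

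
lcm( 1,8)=8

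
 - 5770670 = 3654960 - 9425630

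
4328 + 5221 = 9549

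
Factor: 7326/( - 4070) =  - 3^2 * 5^ ( - 1) = - 9/5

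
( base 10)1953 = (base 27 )2i9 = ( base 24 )399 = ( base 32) 1t1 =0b11110100001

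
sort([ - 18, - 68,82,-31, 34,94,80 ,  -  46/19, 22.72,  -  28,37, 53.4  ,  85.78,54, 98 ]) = [-68 ,-31,-28, - 18, - 46/19,22.72,34,37,53.4,  54,80,82,  85.78, 94,98]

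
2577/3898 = 2577/3898 = 0.66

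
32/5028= 8/1257 = 0.01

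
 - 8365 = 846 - 9211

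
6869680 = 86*79880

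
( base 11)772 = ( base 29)12r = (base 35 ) QG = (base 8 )1636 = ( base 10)926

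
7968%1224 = 624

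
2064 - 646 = 1418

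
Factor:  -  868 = -2^2 * 7^1*31^1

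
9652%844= 368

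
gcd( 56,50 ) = 2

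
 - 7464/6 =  - 1244 =- 1244.00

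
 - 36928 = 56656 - 93584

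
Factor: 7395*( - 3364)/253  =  -24876780/253 =- 2^2*3^1*5^1 * 11^(-1 )*17^1*23^(  -  1 )*29^3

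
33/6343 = 33/6343 = 0.01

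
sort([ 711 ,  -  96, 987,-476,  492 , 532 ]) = [ - 476,  -  96,492,  532,711 , 987]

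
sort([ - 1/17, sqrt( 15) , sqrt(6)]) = [ - 1/17 , sqrt(6 ), sqrt (15 )]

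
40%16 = 8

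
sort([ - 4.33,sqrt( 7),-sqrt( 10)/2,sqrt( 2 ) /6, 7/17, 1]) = [  -  4.33,-sqrt (10) /2,sqrt (2)/6,  7/17,  1, sqrt (7)]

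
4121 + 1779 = 5900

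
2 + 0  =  2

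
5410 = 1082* 5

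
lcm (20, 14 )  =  140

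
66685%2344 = 1053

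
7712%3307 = 1098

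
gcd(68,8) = 4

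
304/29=10  +  14/29 = 10.48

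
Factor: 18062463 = 3^1*67^1*73^1*1231^1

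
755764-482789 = 272975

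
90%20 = 10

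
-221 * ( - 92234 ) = 20383714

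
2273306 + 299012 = 2572318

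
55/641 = 55/641 = 0.09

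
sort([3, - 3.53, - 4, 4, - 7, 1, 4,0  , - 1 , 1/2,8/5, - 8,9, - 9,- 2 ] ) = [ - 9, - 8 ,-7 , - 4 ,  -  3.53, - 2,-1,0,  1/2, 1,  8/5,3, 4,4,9] 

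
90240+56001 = 146241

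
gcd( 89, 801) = 89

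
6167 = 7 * 881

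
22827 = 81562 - 58735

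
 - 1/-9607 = 1/9607 = 0.00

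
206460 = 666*310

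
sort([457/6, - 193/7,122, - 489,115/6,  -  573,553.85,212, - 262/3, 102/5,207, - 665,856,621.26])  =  [ - 665, - 573, - 489, - 262/3,  -  193/7, 115/6,102/5,457/6,122,  207, 212, 553.85,621.26, 856]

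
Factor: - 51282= -2^1*  3^2*7^1 *11^1*37^1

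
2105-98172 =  - 96067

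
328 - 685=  - 357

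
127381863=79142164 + 48239699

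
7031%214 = 183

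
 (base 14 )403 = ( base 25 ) 16C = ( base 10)787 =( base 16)313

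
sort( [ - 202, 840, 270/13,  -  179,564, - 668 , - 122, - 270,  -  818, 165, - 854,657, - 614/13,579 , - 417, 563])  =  [ - 854, - 818, - 668 , - 417,-270,-202, - 179, - 122, - 614/13,270/13, 165, 563 , 564, 579,657 , 840 ]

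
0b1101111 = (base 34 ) 39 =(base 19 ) 5g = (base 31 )3I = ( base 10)111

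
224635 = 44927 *5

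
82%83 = 82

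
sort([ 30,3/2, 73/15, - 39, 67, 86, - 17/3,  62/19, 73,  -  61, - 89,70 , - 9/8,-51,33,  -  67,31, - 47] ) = [ - 89,-67, - 61,  -  51, - 47,-39, - 17/3, - 9/8,3/2 , 62/19,73/15,30  ,  31, 33,67,70,73, 86 ]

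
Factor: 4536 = 2^3*3^4*7^1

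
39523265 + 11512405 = 51035670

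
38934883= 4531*8593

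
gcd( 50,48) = 2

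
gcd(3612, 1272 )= 12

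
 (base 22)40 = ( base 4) 1120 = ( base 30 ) 2s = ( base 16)58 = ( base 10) 88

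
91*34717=3159247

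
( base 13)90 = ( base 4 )1311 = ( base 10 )117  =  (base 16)75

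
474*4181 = 1981794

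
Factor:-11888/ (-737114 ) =2^3*7^ ( - 1 )*37^(-1)*743^1 * 1423^(- 1)=5944/368557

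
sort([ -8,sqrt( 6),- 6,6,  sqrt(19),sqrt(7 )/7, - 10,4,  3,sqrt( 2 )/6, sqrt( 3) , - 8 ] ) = [-10,-8, - 8, -6 , sqrt( 2)/6, sqrt( 7)/7, sqrt(3), sqrt (6) , 3,  4,  sqrt(19),6] 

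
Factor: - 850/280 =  - 85/28 = - 2^( - 2)*5^1*7^ ( - 1 )*17^1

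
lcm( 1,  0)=0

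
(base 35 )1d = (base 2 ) 110000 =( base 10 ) 48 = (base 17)2e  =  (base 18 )2C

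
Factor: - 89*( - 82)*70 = 2^2*5^1*7^1*41^1 *89^1  =  510860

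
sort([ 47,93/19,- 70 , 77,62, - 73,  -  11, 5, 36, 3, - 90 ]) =[ - 90, - 73, - 70, - 11 , 3, 93/19,5 , 36,47,62,77 ] 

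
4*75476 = 301904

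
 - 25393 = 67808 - 93201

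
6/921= 2/307 = 0.01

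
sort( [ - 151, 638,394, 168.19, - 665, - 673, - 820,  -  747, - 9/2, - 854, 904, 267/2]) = [ - 854, - 820, - 747, - 673, - 665, - 151, - 9/2,267/2, 168.19 , 394 , 638,904 ] 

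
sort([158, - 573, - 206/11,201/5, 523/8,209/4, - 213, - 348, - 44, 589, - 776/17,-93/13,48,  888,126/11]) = [ - 573, - 348, - 213, - 776/17, - 44, - 206/11, - 93/13,126/11 , 201/5,48,209/4,523/8,158 , 589, 888]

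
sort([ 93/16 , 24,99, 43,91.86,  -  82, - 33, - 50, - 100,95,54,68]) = [ - 100 , - 82,  -  50, - 33,93/16, 24,43,  54,68,91.86, 95, 99]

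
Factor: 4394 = 2^1*13^3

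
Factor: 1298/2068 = 2^ ( - 1)*47^( - 1 ) * 59^1 = 59/94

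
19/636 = 19/636 = 0.03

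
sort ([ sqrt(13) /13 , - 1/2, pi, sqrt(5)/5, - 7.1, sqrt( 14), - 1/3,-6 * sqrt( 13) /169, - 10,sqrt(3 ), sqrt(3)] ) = [-10, - 7.1, -1/2,-1/3, - 6*sqrt(13 )/169, sqrt(13)/13,sqrt(5)/5,sqrt(3), sqrt(3 ),pi, sqrt( 14) ]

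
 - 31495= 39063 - 70558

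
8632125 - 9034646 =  - 402521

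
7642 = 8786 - 1144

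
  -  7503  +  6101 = -1402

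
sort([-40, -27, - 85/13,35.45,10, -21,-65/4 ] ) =[ - 40, -27, - 21,-65/4,-85/13,10,35.45]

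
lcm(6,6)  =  6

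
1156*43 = 49708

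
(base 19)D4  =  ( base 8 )373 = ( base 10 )251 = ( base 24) AB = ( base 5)2001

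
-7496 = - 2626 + -4870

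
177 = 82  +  95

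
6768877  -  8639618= - 1870741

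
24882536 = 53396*466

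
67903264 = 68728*988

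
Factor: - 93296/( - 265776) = 119/339 = 3^( - 1)*7^1* 17^1 * 113^( - 1 ) 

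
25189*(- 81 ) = - 2040309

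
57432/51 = 1126 + 2/17=1126.12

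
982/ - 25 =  - 40+18/25 = - 39.28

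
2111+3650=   5761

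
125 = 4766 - 4641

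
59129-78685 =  - 19556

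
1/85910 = 1/85910=0.00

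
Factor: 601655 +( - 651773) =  - 50118 = - 2^1*3^1*8353^1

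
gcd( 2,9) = 1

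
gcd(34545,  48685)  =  35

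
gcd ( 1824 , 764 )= 4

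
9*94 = 846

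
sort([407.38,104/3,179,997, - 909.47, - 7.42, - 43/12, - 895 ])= [-909.47,  -  895, - 7.42, - 43/12,104/3,179,407.38, 997 ]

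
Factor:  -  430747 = -430747^1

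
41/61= 41/61 = 0.67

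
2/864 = 1/432 = 0.00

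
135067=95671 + 39396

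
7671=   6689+982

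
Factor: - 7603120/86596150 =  - 760312/8659615  =  - 2^3 * 5^( - 1 )*7^1 * 23^(- 1)*257^(- 1 )*293^ ( - 1 )* 13577^1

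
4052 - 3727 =325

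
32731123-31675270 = 1055853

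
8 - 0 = 8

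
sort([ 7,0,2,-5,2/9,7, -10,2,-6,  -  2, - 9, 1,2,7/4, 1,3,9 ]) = [-10, - 9, - 6, - 5,-2,0,2/9, 1,1,7/4 , 2 , 2, 2, 3,7,7, 9 ] 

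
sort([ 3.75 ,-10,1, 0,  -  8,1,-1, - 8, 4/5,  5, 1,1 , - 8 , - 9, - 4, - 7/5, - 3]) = [ - 10, - 9,-8, - 8, - 8, - 4,- 3, - 7/5,-1, 0,4/5, 1,1, 1, 1, 3.75 , 5] 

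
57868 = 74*782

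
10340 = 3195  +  7145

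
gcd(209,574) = 1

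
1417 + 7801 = 9218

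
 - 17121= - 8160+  - 8961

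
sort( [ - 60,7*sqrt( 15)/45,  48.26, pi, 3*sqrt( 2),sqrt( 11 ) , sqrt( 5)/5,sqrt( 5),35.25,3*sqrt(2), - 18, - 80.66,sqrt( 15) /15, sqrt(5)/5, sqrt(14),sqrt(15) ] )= [  -  80.66, - 60, - 18,sqrt( 15)/15,sqrt( 5 ) /5,sqrt(5)/5, 7*sqrt( 15)/45,sqrt( 5), pi,sqrt( 11),sqrt( 14),sqrt( 15),3*sqrt ( 2),3*sqrt(2), 35.25, 48.26]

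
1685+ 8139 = 9824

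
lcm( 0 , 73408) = 0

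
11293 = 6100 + 5193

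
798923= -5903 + 804826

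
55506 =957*58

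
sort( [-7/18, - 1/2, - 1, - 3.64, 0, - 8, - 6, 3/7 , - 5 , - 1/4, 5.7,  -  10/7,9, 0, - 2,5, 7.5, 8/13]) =[ - 8, - 6, - 5, - 3.64, - 2,-10/7,  -  1, - 1/2, - 7/18,  -  1/4,0 , 0,3/7, 8/13,5, 5.7, 7.5, 9]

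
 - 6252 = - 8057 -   -  1805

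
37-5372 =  - 5335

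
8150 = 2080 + 6070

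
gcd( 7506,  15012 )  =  7506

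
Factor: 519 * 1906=989214 = 2^1 * 3^1*173^1*953^1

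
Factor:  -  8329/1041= - 3^( - 1) *347^ ( - 1)*8329^1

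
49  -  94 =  - 45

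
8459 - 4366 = 4093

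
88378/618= 44189/309 = 143.01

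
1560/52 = 30   =  30.00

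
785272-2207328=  - 1422056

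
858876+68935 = 927811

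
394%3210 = 394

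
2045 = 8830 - 6785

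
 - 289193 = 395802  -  684995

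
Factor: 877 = 877^1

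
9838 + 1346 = 11184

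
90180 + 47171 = 137351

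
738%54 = 36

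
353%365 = 353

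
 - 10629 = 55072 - 65701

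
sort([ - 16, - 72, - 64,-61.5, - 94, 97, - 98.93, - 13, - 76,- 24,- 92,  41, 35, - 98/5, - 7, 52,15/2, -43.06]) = [ - 98.93, - 94, - 92 , - 76, - 72, - 64 , - 61.5, - 43.06, - 24,- 98/5, - 16 , - 13, - 7, 15/2,  35, 41, 52,97]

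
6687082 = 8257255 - 1570173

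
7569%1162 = 597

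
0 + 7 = 7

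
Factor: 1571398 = 2^1*47^1*73^1*229^1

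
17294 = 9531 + 7763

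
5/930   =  1/186 = 0.01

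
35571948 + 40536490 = 76108438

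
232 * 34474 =7997968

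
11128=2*5564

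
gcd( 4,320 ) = 4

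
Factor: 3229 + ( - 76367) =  - 2^1*13^1*29^1*97^1 = - 73138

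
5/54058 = 5/54058= 0.00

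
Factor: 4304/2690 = 2^3*5^( - 1)=   8/5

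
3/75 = 1/25=0.04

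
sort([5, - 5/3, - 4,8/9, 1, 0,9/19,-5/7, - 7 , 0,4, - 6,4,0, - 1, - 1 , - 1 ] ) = [-7,  -  6 ,-4,-5/3,-1,- 1, - 1, - 5/7, 0, 0,0,9/19,8/9,  1,4,4, 5] 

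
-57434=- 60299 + 2865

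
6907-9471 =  -2564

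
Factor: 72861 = 3^1* 149^1*163^1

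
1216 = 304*4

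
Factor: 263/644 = 2^( - 2)*7^( - 1 )*23^( - 1)*263^1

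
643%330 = 313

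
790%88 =86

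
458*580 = 265640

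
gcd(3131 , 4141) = 101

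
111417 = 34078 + 77339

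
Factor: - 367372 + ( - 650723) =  - 1018095 = - 3^1*5^1 * 13^1*23^1*227^1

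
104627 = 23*4549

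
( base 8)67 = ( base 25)25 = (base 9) 61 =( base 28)1R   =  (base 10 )55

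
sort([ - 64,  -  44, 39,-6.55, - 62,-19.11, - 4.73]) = [ - 64, - 62, - 44, - 19.11, - 6.55, - 4.73,  39]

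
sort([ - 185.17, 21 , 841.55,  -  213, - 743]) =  [ - 743, - 213, - 185.17,21, 841.55]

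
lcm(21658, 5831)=151606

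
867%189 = 111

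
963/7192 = 963/7192 = 0.13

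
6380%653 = 503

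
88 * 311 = 27368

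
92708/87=92708/87 = 1065.61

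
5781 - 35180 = -29399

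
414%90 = 54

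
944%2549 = 944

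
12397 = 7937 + 4460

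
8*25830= 206640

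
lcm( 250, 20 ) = 500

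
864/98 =8 + 40/49 = 8.82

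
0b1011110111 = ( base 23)1a0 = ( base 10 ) 759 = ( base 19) 21i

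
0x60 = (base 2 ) 1100000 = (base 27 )3f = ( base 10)96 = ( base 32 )30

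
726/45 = 242/15= 16.13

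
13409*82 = 1099538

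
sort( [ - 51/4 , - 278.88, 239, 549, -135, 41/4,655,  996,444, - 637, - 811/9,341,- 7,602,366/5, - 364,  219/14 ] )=[ - 637,-364,-278.88, - 135, - 811/9, -51/4, - 7, 41/4 , 219/14, 366/5,239 , 341, 444,549,602, 655,996 ] 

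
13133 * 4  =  52532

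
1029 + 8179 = 9208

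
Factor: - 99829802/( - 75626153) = 2^1*61^( -1)*229^1*217969^1*1239773^( - 1)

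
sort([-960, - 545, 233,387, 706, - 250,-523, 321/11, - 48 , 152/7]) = [ - 960, -545, - 523,-250, - 48, 152/7, 321/11, 233,387, 706 ]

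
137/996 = 137/996=0.14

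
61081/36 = 1696 + 25/36=1696.69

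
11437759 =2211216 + 9226543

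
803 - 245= 558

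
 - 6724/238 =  -3362/119= -28.25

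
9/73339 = 9/73339 =0.00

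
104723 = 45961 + 58762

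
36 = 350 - 314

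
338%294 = 44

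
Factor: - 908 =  - 2^2*227^1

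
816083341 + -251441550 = 564641791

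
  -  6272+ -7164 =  - 13436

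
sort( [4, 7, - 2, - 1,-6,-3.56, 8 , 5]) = [ - 6, - 3.56,-2, - 1 , 4,  5 , 7, 8] 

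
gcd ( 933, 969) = 3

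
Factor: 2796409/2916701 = 7^1 * 11^1*23^1*1579^1*2916701^ ( - 1 )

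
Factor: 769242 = 2^1 *3^1*41^1*53^1*59^1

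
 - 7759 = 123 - 7882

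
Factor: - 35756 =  - 2^2*7^1*1277^1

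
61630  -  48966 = 12664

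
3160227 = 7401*427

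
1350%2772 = 1350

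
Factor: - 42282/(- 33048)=87/68=2^(-2)*3^1*17^(-1 )*29^1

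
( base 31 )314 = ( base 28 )3K6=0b101101100110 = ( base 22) 60e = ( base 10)2918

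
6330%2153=2024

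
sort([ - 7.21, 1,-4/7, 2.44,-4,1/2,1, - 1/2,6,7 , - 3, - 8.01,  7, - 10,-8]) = [-10,-8.01,-8, - 7.21 , - 4 ,-3,-4/7 , - 1/2,1/2, 1,1,2.44, 6,  7, 7 ] 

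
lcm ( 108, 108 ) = 108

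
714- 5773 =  - 5059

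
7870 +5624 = 13494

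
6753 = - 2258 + 9011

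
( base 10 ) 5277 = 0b1010010011101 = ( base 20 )d3h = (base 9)7213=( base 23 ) 9ma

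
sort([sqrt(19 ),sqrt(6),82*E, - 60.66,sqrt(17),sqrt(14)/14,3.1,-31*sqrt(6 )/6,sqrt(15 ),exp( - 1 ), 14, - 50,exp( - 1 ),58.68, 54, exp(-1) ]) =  [-60.66 ,-50, - 31*sqrt( 6 ) /6, sqrt( 14 ) /14,exp (-1), exp( - 1),exp ( - 1), sqrt( 6 ), 3.1, sqrt( 15 )  ,  sqrt (17),sqrt( 19 ),14,54, 58.68,82*E]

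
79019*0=0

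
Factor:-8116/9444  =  -2029/2361=- 3^( - 1 ) * 787^(  -  1) * 2029^1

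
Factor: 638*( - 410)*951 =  - 2^2*3^1 * 5^1*11^1 * 29^1*41^1*317^1= - 248762580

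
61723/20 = 61723/20 = 3086.15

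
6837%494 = 415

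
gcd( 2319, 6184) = 773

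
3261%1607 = 47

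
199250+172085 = 371335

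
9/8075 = 9/8075 = 0.00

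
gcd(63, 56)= 7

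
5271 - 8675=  - 3404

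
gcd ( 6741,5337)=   9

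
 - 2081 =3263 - 5344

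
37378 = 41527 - 4149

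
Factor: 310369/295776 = 2^(  -  5 )*3^ ( - 2)*13^( - 1)*17^1*79^(-1)*18257^1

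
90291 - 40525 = 49766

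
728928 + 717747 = 1446675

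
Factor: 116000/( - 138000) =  - 58/69 =- 2^1*3^( - 1) * 23^ ( - 1)*29^1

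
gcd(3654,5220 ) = 522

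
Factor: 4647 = 3^1*1549^1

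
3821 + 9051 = 12872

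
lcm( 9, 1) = 9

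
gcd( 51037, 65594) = 1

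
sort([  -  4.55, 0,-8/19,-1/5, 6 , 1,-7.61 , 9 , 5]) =[ - 7.61 ,-4.55, - 8/19, - 1/5, 0,  1,5, 6,9]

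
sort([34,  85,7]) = [ 7, 34,  85 ]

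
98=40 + 58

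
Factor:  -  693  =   - 3^2*7^1*11^1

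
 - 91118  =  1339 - 92457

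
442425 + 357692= 800117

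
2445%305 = 5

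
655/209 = 3 + 28/209 = 3.13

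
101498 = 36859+64639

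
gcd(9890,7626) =2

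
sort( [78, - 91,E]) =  [ - 91,E, 78] 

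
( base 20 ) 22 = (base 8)52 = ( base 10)42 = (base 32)1A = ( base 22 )1K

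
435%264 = 171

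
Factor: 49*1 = 7^2 = 49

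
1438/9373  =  1438/9373=0.15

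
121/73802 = 121/73802 = 0.00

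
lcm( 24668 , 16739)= 468692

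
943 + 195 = 1138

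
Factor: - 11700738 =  - 2^1 * 3^2*7^1*92863^1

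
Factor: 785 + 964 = 1749=3^1*11^1*53^1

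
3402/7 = 486 = 486.00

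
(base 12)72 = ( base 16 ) 56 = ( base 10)86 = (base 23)3H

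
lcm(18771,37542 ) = 37542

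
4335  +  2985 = 7320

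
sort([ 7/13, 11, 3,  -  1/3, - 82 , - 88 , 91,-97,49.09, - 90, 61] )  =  [ - 97,  -  90 , - 88, - 82, - 1/3,7/13, 3, 11, 49.09,  61, 91] 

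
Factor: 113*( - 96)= - 2^5*3^1*113^1 = - 10848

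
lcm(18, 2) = 18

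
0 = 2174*0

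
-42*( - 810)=34020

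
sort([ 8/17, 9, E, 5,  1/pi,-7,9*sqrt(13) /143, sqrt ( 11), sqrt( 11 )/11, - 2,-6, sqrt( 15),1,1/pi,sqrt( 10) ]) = [ - 7,-6, - 2,9*sqrt(13 ) /143,  sqrt( 11 ) /11,  1/pi,1/pi,8/17,1, E, sqrt(10),sqrt( 11 ),sqrt( 15),5, 9 ] 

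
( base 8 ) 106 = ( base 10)70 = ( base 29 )2c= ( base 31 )28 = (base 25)2k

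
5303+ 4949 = 10252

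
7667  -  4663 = 3004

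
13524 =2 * 6762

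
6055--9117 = 15172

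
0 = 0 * 6024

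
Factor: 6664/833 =8 =2^3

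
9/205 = 9/205 = 0.04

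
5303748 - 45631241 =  - 40327493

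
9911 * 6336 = 62796096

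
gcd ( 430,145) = 5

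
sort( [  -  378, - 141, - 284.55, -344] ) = [ - 378,- 344,  -  284.55, - 141]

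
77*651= 50127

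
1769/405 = 4 + 149/405 = 4.37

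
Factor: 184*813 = 149592   =  2^3*3^1*23^1*271^1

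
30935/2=15467 + 1/2=15467.50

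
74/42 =37/21 = 1.76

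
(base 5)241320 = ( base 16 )2300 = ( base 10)8960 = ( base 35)7B0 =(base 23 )gld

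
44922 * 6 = 269532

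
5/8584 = 5/8584= 0.00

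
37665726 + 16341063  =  54006789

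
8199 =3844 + 4355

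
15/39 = 5/13 = 0.38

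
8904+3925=12829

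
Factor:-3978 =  -2^1*3^2*13^1*17^1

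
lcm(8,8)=8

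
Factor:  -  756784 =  -2^4*7^1*29^1*233^1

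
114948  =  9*12772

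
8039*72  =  578808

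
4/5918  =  2/2959= 0.00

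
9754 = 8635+1119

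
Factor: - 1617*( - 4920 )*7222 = 2^4 *3^2*5^1*7^2*11^1*23^1*41^1*157^1 = 57455632080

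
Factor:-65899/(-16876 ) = 2^(  -  2 )*4219^( - 1)*65899^1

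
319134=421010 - 101876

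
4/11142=2/5571 = 0.00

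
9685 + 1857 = 11542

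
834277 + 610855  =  1445132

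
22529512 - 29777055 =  - 7247543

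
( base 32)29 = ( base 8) 111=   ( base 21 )3a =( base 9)81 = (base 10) 73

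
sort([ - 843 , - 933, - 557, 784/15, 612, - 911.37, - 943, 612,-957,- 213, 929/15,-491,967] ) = [ - 957,  -  943, - 933, - 911.37, - 843, - 557,  -  491,-213,784/15, 929/15, 612, 612, 967]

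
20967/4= 20967/4 = 5241.75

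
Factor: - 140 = -2^2 *5^1*7^1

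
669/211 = 669/211  =  3.17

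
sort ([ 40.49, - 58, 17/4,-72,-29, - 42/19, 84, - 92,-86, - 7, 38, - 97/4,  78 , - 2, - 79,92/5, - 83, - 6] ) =[ - 92,-86, - 83,-79, - 72,- 58, - 29, - 97/4,-7,- 6, - 42/19, - 2, 17/4,92/5,38, 40.49,78, 84 ] 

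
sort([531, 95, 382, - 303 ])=[-303, 95,382,531 ]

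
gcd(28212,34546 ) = 2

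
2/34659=2/34659=0.00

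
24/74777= 24/74777 = 0.00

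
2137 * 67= 143179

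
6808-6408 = 400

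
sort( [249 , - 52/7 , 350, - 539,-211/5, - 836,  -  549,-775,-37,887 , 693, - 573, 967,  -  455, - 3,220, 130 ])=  [ - 836, - 775 ,  -  573 , - 549, - 539, - 455, - 211/5 , - 37, - 52/7, - 3, 130, 220, 249,350,693, 887, 967 ] 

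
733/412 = 1  +  321/412 = 1.78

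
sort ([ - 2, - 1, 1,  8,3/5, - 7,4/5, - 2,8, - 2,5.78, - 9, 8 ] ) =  [ -9, - 7 , - 2, -2, - 2 , - 1,  3/5, 4/5,  1,5.78,8,8,  8]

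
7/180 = 7/180 = 0.04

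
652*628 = 409456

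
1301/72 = 1301/72=18.07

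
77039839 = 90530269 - 13490430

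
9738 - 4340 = 5398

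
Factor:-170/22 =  - 85/11 = - 5^1*11^ ( - 1 ) *17^1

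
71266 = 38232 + 33034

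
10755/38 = 10755/38 = 283.03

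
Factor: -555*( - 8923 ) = 4952265= 3^1 * 5^1 * 37^1*8923^1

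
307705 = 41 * 7505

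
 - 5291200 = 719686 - 6010886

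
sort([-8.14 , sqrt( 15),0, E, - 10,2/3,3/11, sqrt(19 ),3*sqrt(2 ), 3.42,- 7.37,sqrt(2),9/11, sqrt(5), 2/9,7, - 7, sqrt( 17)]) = [ - 10,-8.14,-7.37, - 7,0, 2/9 , 3/11,2/3,  9/11,sqrt( 2 ),sqrt( 5), E,3.42,sqrt(15), sqrt( 17), 3* sqrt(2 ) , sqrt( 19), 7]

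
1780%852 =76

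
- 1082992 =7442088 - 8525080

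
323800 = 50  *6476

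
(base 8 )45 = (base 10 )37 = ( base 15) 27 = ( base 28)19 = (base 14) 29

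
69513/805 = 69513/805  =  86.35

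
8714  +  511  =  9225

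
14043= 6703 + 7340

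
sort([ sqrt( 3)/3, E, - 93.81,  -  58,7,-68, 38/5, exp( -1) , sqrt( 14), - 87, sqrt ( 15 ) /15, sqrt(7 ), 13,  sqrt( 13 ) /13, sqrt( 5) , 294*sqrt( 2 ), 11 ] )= [ - 93.81, - 87, - 68, - 58, sqrt( 15 )/15, sqrt(13) /13,exp ( - 1), sqrt ( 3)/3, sqrt(5),sqrt (7 ), E , sqrt(14), 7 , 38/5, 11, 13, 294*sqrt( 2) ] 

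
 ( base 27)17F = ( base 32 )t5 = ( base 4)32211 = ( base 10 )933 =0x3A5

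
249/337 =249/337 = 0.74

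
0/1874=0 = 0.00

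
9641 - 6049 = 3592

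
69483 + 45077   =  114560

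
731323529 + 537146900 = 1268470429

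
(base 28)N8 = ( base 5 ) 10102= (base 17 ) 246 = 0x28C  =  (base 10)652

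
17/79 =17/79 = 0.22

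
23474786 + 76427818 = 99902604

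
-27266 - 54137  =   - 81403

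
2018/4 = 504 + 1/2=   504.50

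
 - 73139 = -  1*73139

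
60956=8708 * 7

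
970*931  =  903070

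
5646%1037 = 461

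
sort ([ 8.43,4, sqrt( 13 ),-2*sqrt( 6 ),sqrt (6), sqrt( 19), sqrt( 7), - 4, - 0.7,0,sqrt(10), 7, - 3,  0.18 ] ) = [ - 2*sqrt(6 ), - 4, - 3 , - 0.7,  0, 0.18,sqrt(6), sqrt(7),sqrt( 10),sqrt ( 13 ),4,sqrt(19), 7,8.43]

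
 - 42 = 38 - 80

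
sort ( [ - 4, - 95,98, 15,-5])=[ - 95, - 5,  -  4,15,98]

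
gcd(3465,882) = 63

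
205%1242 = 205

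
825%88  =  33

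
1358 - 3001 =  - 1643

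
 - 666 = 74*(-9)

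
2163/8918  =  309/1274 = 0.24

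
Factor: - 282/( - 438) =47/73 = 47^1*73^( - 1 )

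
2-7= - 5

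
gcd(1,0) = 1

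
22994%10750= 1494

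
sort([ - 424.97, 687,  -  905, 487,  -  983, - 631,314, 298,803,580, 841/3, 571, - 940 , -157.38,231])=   [-983 , - 940, - 905, - 631, - 424.97, - 157.38,231, 841/3, 298,  314,487, 571,580,687,803] 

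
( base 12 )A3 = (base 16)7b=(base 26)4J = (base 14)8B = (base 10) 123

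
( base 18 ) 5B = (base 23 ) 49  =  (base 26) 3N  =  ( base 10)101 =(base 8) 145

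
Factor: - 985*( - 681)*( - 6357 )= - 3^2*5^1 * 13^1*163^1 *197^1*227^1 = -4264180245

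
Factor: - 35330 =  -2^1*5^1*3533^1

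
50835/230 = 10167/46  =  221.02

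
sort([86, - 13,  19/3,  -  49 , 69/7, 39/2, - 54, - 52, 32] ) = [ - 54,-52, - 49,-13  ,  19/3,69/7, 39/2, 32,  86 ] 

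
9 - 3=6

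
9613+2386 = 11999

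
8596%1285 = 886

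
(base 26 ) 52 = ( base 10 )132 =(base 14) 96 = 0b10000100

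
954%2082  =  954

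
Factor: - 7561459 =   -  7561459^1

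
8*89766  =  718128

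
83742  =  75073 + 8669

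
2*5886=11772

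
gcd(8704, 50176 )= 512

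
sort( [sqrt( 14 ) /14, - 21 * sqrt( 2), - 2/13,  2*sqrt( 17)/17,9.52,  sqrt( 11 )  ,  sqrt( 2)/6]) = [ - 21 * sqrt( 2 ), - 2/13, sqrt( 2)/6, sqrt( 14)/14,2*sqrt( 17 )/17, sqrt( 11 ),9.52]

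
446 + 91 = 537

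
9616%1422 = 1084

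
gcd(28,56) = 28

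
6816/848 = 8+2/53 = 8.04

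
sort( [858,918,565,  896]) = [565, 858, 896,918 ]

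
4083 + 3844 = 7927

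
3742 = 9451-5709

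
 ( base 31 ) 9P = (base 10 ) 304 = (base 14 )17a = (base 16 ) 130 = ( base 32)9G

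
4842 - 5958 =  - 1116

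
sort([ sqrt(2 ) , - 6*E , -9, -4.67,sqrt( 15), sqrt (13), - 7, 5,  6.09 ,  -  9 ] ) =[ - 6 * E, - 9, - 9, - 7 ,  -  4.67,sqrt( 2),sqrt( 13), sqrt(15),  5,6.09 ] 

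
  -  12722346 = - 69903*182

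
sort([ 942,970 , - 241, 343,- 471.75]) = [ - 471.75, - 241 , 343, 942, 970 ] 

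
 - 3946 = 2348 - 6294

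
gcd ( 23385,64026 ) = 3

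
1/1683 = 1/1683 = 0.00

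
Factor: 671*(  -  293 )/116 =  - 2^ (-2 )* 11^1 * 29^( - 1)*61^1* 293^1 = -  196603/116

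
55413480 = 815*67992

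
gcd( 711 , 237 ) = 237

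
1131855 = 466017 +665838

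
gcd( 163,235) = 1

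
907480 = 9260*98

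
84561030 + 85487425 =170048455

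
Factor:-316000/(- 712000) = 79/178 = 2^( - 1) * 79^1*89^( - 1 )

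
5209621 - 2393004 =2816617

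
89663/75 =89663/75 =1195.51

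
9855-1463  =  8392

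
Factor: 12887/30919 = 263/631=263^1*631^( - 1)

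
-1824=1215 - 3039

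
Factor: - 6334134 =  - 2^1*3^1 * 1055689^1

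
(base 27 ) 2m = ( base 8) 114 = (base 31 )2e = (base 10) 76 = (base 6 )204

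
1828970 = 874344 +954626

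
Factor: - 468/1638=-2^1*7^( - 1)  =  - 2/7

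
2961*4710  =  13946310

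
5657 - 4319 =1338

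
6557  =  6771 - 214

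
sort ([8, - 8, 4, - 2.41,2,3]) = [  -  8, - 2.41, 2, 3,4,  8] 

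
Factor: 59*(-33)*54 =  - 105138 = -2^1*3^4*11^1*59^1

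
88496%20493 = 6524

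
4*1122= 4488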